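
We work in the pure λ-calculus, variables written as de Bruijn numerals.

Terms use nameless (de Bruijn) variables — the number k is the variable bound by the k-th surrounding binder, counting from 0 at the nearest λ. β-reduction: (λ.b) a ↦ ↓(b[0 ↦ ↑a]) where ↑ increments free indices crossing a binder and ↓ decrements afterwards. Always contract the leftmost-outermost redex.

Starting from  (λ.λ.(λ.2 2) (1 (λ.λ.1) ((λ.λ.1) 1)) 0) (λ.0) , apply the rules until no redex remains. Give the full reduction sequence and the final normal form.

Answer: normal form = λ.0  (in 4 steps)

Working:
  start: (λ.λ.(λ.2 2) (1 (λ.λ.1) ((λ.λ.1) 1)) 0) (λ.0)
  →1  λ.(λ.(λ.0) (λ.0)) ((λ.0) (λ.λ.1) ((λ.λ.1) (λ.0))) 0
  →2  λ.(λ.0) (λ.0) 0
  →3  λ.(λ.0) 0
  →4  λ.0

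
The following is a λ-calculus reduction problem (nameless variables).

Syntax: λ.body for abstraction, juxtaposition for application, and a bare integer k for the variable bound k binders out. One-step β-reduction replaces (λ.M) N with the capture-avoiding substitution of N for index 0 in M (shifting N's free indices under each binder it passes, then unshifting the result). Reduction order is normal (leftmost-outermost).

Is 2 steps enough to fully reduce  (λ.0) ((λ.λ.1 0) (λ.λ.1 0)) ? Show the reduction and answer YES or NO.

  start: (λ.0) ((λ.λ.1 0) (λ.λ.1 0))
  [1] (λ.λ.1 0) (λ.λ.1 0)
  [2] λ.(λ.λ.1 0) 0

Answer: NO — after 2 steps the term is λ.(λ.λ.1 0) 0, not yet normal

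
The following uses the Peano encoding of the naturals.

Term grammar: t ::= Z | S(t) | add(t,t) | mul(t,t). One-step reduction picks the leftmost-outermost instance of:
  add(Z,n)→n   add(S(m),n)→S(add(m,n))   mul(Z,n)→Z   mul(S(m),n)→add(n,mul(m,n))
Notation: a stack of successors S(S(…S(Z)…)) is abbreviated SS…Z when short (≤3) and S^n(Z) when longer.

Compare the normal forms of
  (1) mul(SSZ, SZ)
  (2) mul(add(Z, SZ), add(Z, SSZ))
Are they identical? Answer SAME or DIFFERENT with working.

Term A:
  start: mul(SSZ, SZ)
  →1  add(SZ, mul(SZ, SZ))
  →2  S(add(Z, mul(SZ, SZ)))
  →3  S(mul(SZ, SZ))
  →4  S(add(SZ, mul(Z, SZ)))
  →5  S(S(add(Z, mul(Z, SZ))))
  →6  S(S(mul(Z, SZ)))
  →7  SSZ

Term B:
  start: mul(add(Z, SZ), add(Z, SSZ))
  →1  mul(SZ, add(Z, SSZ))
  →2  add(add(Z, SSZ), mul(Z, add(Z, SSZ)))
  →3  add(SSZ, mul(Z, add(Z, SSZ)))
  →4  S(add(SZ, mul(Z, add(Z, SSZ))))
  →5  S(S(add(Z, mul(Z, add(Z, SSZ)))))
  →6  S(S(mul(Z, add(Z, SSZ))))
  →7  SSZ

Answer: SAME — A ⇓ SSZ, B ⇓ SSZ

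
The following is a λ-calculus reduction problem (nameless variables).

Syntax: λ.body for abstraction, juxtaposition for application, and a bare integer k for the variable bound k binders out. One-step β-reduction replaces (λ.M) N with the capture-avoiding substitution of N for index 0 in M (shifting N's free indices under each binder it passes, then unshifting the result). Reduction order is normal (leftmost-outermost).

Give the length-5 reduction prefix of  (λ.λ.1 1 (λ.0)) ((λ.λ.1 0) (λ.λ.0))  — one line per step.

Answer: after 5 steps: λ.λ.0

Derivation:
  start: (λ.λ.1 1 (λ.0)) ((λ.λ.1 0) (λ.λ.0))
  →1  λ.(λ.λ.1 0) (λ.λ.0) ((λ.λ.1 0) (λ.λ.0)) (λ.0)
  →2  λ.(λ.(λ.λ.0) 0) ((λ.λ.1 0) (λ.λ.0)) (λ.0)
  →3  λ.(λ.λ.0) ((λ.λ.1 0) (λ.λ.0)) (λ.0)
  →4  λ.(λ.0) (λ.0)
  →5  λ.λ.0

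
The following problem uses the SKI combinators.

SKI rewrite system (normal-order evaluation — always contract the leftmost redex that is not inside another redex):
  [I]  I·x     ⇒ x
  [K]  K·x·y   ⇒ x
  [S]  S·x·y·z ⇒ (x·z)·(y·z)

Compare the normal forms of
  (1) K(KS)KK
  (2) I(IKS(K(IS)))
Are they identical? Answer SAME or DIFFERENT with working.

Term A:
  start: K(KS)KK
  →1  KSK
  →2  S

Term B:
  start: I(IKS(K(IS)))
  →1  IKS(K(IS))
  →2  KS(K(IS))
  →3  S

Answer: SAME — A ⇓ S, B ⇓ S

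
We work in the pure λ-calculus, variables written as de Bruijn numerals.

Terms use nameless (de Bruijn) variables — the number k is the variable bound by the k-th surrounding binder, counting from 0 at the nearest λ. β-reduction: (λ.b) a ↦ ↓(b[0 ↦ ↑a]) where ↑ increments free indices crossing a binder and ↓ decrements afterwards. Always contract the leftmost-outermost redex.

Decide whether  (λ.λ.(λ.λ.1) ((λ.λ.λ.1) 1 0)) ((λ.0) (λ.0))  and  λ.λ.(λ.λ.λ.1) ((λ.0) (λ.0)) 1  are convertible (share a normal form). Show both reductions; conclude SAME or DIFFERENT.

Answer: SAME — A ⇓ λ.λ.λ.2, B ⇓ λ.λ.λ.2

Working:
Term A:
  start: (λ.λ.(λ.λ.1) ((λ.λ.λ.1) 1 0)) ((λ.0) (λ.0))
  [1] λ.(λ.λ.1) ((λ.λ.λ.1) ((λ.0) (λ.0)) 0)
  [2] λ.λ.(λ.λ.λ.1) ((λ.0) (λ.0)) 1
  [3] λ.λ.(λ.λ.1) 1
  [4] λ.λ.λ.2

Term B:
  start: λ.λ.(λ.λ.λ.1) ((λ.0) (λ.0)) 1
  [1] λ.λ.(λ.λ.1) 1
  [2] λ.λ.λ.2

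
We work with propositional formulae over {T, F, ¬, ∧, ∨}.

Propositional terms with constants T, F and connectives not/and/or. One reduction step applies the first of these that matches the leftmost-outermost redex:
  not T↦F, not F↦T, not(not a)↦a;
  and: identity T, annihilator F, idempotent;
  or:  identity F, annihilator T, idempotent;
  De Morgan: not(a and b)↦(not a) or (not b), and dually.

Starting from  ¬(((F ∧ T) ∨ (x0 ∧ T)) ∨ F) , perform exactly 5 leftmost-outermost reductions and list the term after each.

Answer: after 5 steps: (T ∧ ¬(x0 ∧ T)) ∧ ¬F

Reduction:
  start: ¬(((F ∧ T) ∨ (x0 ∧ T)) ∨ F)
  →1  ¬((F ∧ T) ∨ (x0 ∧ T)) ∧ ¬F
  →2  (¬(F ∧ T) ∧ ¬(x0 ∧ T)) ∧ ¬F
  →3  ((¬F ∨ ¬T) ∧ ¬(x0 ∧ T)) ∧ ¬F
  →4  ((T ∨ ¬T) ∧ ¬(x0 ∧ T)) ∧ ¬F
  →5  (T ∧ ¬(x0 ∧ T)) ∧ ¬F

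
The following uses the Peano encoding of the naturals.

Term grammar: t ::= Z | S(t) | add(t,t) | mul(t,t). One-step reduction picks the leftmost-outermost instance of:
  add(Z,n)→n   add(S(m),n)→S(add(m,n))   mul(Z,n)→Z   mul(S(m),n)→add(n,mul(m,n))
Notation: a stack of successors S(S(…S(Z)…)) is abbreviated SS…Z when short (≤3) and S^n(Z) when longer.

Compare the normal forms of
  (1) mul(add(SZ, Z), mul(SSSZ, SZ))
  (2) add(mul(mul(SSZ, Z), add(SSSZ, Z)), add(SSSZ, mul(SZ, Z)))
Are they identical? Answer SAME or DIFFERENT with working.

Term A:
  start: mul(add(SZ, Z), mul(SSSZ, SZ))
  [1] mul(S(add(Z, Z)), mul(SSSZ, SZ))
  [2] add(mul(SSSZ, SZ), mul(add(Z, Z), mul(SSSZ, SZ)))
  [3] add(add(SZ, mul(SSZ, SZ)), mul(add(Z, Z), mul(SSSZ, SZ)))
  [4] add(S(add(Z, mul(SSZ, SZ))), mul(add(Z, Z), mul(SSSZ, SZ)))
  [5] S(add(add(Z, mul(SSZ, SZ)), mul(add(Z, Z), mul(SSSZ, SZ))))
  [6] S(add(mul(SSZ, SZ), mul(add(Z, Z), mul(SSSZ, SZ))))
  [7] S(add(add(SZ, mul(SZ, SZ)), mul(add(Z, Z), mul(SSSZ, SZ))))
  [8] S(add(S(add(Z, mul(SZ, SZ))), mul(add(Z, Z), mul(SSSZ, SZ))))
  [9] S(S(add(add(Z, mul(SZ, SZ)), mul(add(Z, Z), mul(SSSZ, SZ)))))
  [10] S(S(add(mul(SZ, SZ), mul(add(Z, Z), mul(SSSZ, SZ)))))
  [11] S(S(add(add(SZ, mul(Z, SZ)), mul(add(Z, Z), mul(SSSZ, SZ)))))
  [12] S(S(add(S(add(Z, mul(Z, SZ))), mul(add(Z, Z), mul(SSSZ, SZ)))))
  [13] S(S(S(add(add(Z, mul(Z, SZ)), mul(add(Z, Z), mul(SSSZ, SZ))))))
  [14] S(S(S(add(mul(Z, SZ), mul(add(Z, Z), mul(SSSZ, SZ))))))
  [15] S(S(S(add(Z, mul(add(Z, Z), mul(SSSZ, SZ))))))
  [16] S(S(S(mul(add(Z, Z), mul(SSSZ, SZ)))))
  [17] S(S(S(mul(Z, mul(SSSZ, SZ)))))
  [18] SSSZ

Term B:
  start: add(mul(mul(SSZ, Z), add(SSSZ, Z)), add(SSSZ, mul(SZ, Z)))
  [1] add(mul(add(Z, mul(SZ, Z)), add(SSSZ, Z)), add(SSSZ, mul(SZ, Z)))
  [2] add(mul(mul(SZ, Z), add(SSSZ, Z)), add(SSSZ, mul(SZ, Z)))
  [3] add(mul(add(Z, mul(Z, Z)), add(SSSZ, Z)), add(SSSZ, mul(SZ, Z)))
  [4] add(mul(mul(Z, Z), add(SSSZ, Z)), add(SSSZ, mul(SZ, Z)))
  [5] add(mul(Z, add(SSSZ, Z)), add(SSSZ, mul(SZ, Z)))
  [6] add(Z, add(SSSZ, mul(SZ, Z)))
  [7] add(SSSZ, mul(SZ, Z))
  [8] S(add(SSZ, mul(SZ, Z)))
  [9] S(S(add(SZ, mul(SZ, Z))))
  [10] S(S(S(add(Z, mul(SZ, Z)))))
  [11] S(S(S(mul(SZ, Z))))
  [12] S(S(S(add(Z, mul(Z, Z)))))
  [13] S(S(S(mul(Z, Z))))
  [14] SSSZ

Answer: SAME — A ⇓ SSSZ, B ⇓ SSSZ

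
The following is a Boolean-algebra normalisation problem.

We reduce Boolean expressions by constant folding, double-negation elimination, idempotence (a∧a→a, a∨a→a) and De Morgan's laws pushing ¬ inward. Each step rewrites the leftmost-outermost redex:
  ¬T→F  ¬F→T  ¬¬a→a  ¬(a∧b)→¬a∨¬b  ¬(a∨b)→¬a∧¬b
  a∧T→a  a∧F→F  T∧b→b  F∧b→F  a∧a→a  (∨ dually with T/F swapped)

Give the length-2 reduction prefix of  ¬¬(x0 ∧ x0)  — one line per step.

Answer: after 2 steps: x0

Working:
  start: ¬¬(x0 ∧ x0)
  [1] x0 ∧ x0
  [2] x0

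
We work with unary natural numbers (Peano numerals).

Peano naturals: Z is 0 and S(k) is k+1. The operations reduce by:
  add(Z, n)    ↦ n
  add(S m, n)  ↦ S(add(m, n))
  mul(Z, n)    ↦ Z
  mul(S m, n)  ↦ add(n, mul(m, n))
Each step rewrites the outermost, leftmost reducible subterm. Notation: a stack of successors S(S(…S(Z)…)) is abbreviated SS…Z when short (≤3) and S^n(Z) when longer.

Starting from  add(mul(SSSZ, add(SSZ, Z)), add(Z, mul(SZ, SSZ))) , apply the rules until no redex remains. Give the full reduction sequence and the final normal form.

Answer: normal form = S^8(Z)  (in 35 steps)

Reduction:
  start: add(mul(SSSZ, add(SSZ, Z)), add(Z, mul(SZ, SSZ)))
  →1  add(add(add(SSZ, Z), mul(SSZ, add(SSZ, Z))), add(Z, mul(SZ, SSZ)))
  →2  add(add(S(add(SZ, Z)), mul(SSZ, add(SSZ, Z))), add(Z, mul(SZ, SSZ)))
  →3  add(S(add(add(SZ, Z), mul(SSZ, add(SSZ, Z)))), add(Z, mul(SZ, SSZ)))
  →4  S(add(add(add(SZ, Z), mul(SSZ, add(SSZ, Z))), add(Z, mul(SZ, SSZ))))
  →5  S(add(add(S(add(Z, Z)), mul(SSZ, add(SSZ, Z))), add(Z, mul(SZ, SSZ))))
  →6  S(add(S(add(add(Z, Z), mul(SSZ, add(SSZ, Z)))), add(Z, mul(SZ, SSZ))))
  →7  S(S(add(add(add(Z, Z), mul(SSZ, add(SSZ, Z))), add(Z, mul(SZ, SSZ)))))
  →8  S(S(add(add(Z, mul(SSZ, add(SSZ, Z))), add(Z, mul(SZ, SSZ)))))
  →9  S(S(add(mul(SSZ, add(SSZ, Z)), add(Z, mul(SZ, SSZ)))))
  →10  S(S(add(add(add(SSZ, Z), mul(SZ, add(SSZ, Z))), add(Z, mul(SZ, SSZ)))))
  →11  S(S(add(add(S(add(SZ, Z)), mul(SZ, add(SSZ, Z))), add(Z, mul(SZ, SSZ)))))
  →12  S(S(add(S(add(add(SZ, Z), mul(SZ, add(SSZ, Z)))), add(Z, mul(SZ, SSZ)))))
  →13  S(S(S(add(add(add(SZ, Z), mul(SZ, add(SSZ, Z))), add(Z, mul(SZ, SSZ))))))
  →14  S(S(S(add(add(S(add(Z, Z)), mul(SZ, add(SSZ, Z))), add(Z, mul(SZ, SSZ))))))
  →15  S(S(S(add(S(add(add(Z, Z), mul(SZ, add(SSZ, Z)))), add(Z, mul(SZ, SSZ))))))
  →16  S(S(S(S(add(add(add(Z, Z), mul(SZ, add(SSZ, Z))), add(Z, mul(SZ, SSZ)))))))
  →17  S(S(S(S(add(add(Z, mul(SZ, add(SSZ, Z))), add(Z, mul(SZ, SSZ)))))))
  →18  S(S(S(S(add(mul(SZ, add(SSZ, Z)), add(Z, mul(SZ, SSZ)))))))
  →19  S(S(S(S(add(add(add(SSZ, Z), mul(Z, add(SSZ, Z))), add(Z, mul(SZ, SSZ)))))))
  →20  S(S(S(S(add(add(S(add(SZ, Z)), mul(Z, add(SSZ, Z))), add(Z, mul(SZ, SSZ)))))))
  →21  S(S(S(S(add(S(add(add(SZ, Z), mul(Z, add(SSZ, Z)))), add(Z, mul(SZ, SSZ)))))))
  →22  S(S(S(S(S(add(add(add(SZ, Z), mul(Z, add(SSZ, Z))), add(Z, mul(SZ, SSZ))))))))
  →23  S(S(S(S(S(add(add(S(add(Z, Z)), mul(Z, add(SSZ, Z))), add(Z, mul(SZ, SSZ))))))))
  →24  S(S(S(S(S(add(S(add(add(Z, Z), mul(Z, add(SSZ, Z)))), add(Z, mul(SZ, SSZ))))))))
  →25  S(S(S(S(S(S(add(add(add(Z, Z), mul(Z, add(SSZ, Z))), add(Z, mul(SZ, SSZ)))))))))
  →26  S(S(S(S(S(S(add(add(Z, mul(Z, add(SSZ, Z))), add(Z, mul(SZ, SSZ)))))))))
  →27  S(S(S(S(S(S(add(mul(Z, add(SSZ, Z)), add(Z, mul(SZ, SSZ)))))))))
  →28  S(S(S(S(S(S(add(Z, add(Z, mul(SZ, SSZ)))))))))
  →29  S(S(S(S(S(S(add(Z, mul(SZ, SSZ))))))))
  →30  S(S(S(S(S(S(mul(SZ, SSZ)))))))
  →31  S(S(S(S(S(S(add(SSZ, mul(Z, SSZ))))))))
  →32  S(S(S(S(S(S(S(add(SZ, mul(Z, SSZ)))))))))
  →33  S(S(S(S(S(S(S(S(add(Z, mul(Z, SSZ))))))))))
  →34  S(S(S(S(S(S(S(S(mul(Z, SSZ)))))))))
  →35  S^8(Z)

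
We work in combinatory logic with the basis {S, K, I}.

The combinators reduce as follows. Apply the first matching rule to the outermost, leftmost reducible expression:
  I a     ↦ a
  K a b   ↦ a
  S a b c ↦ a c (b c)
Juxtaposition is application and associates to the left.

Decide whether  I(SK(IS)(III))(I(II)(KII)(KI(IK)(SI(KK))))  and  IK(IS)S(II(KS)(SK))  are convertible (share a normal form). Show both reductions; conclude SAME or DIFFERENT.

Answer: DIFFERENT — A ⇓ SI(KK), B ⇓ SS

Derivation:
Term A:
  start: I(SK(IS)(III))(I(II)(KII)(KI(IK)(SI(KK))))
  step 1: SK(IS)(III)(I(II)(KII)(KI(IK)(SI(KK))))
  step 2: K(III)(IS(III))(I(II)(KII)(KI(IK)(SI(KK))))
  step 3: III(I(II)(KII)(KI(IK)(SI(KK))))
  step 4: II(I(II)(KII)(KI(IK)(SI(KK))))
  step 5: I(I(II)(KII)(KI(IK)(SI(KK))))
  step 6: I(II)(KII)(KI(IK)(SI(KK)))
  step 7: II(KII)(KI(IK)(SI(KK)))
  step 8: I(KII)(KI(IK)(SI(KK)))
  step 9: KII(KI(IK)(SI(KK)))
  step 10: I(KI(IK)(SI(KK)))
  step 11: KI(IK)(SI(KK))
  step 12: I(SI(KK))
  step 13: SI(KK)

Term B:
  start: IK(IS)S(II(KS)(SK))
  step 1: K(IS)S(II(KS)(SK))
  step 2: IS(II(KS)(SK))
  step 3: S(II(KS)(SK))
  step 4: S(I(KS)(SK))
  step 5: S(KS(SK))
  step 6: SS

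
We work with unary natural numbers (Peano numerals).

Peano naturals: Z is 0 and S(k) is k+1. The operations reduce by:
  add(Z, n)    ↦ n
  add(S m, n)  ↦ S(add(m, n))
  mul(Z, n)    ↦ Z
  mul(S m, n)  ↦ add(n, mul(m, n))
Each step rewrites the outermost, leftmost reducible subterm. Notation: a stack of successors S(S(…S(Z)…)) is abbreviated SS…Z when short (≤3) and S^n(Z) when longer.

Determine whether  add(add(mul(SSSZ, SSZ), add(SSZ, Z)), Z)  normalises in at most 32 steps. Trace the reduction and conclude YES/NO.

  start: add(add(mul(SSSZ, SSZ), add(SSZ, Z)), Z)
  →1  add(add(add(SSZ, mul(SSZ, SSZ)), add(SSZ, Z)), Z)
  →2  add(add(S(add(SZ, mul(SSZ, SSZ))), add(SSZ, Z)), Z)
  →3  add(S(add(add(SZ, mul(SSZ, SSZ)), add(SSZ, Z))), Z)
  →4  S(add(add(add(SZ, mul(SSZ, SSZ)), add(SSZ, Z)), Z))
  →5  S(add(add(S(add(Z, mul(SSZ, SSZ))), add(SSZ, Z)), Z))
  →6  S(add(S(add(add(Z, mul(SSZ, SSZ)), add(SSZ, Z))), Z))
  →7  S(S(add(add(add(Z, mul(SSZ, SSZ)), add(SSZ, Z)), Z)))
  →8  S(S(add(add(mul(SSZ, SSZ), add(SSZ, Z)), Z)))
  →9  S(S(add(add(add(SSZ, mul(SZ, SSZ)), add(SSZ, Z)), Z)))
  →10  S(S(add(add(S(add(SZ, mul(SZ, SSZ))), add(SSZ, Z)), Z)))
  →11  S(S(add(S(add(add(SZ, mul(SZ, SSZ)), add(SSZ, Z))), Z)))
  →12  S(S(S(add(add(add(SZ, mul(SZ, SSZ)), add(SSZ, Z)), Z))))
  →13  S(S(S(add(add(S(add(Z, mul(SZ, SSZ))), add(SSZ, Z)), Z))))
  →14  S(S(S(add(S(add(add(Z, mul(SZ, SSZ)), add(SSZ, Z))), Z))))
  →15  S(S(S(S(add(add(add(Z, mul(SZ, SSZ)), add(SSZ, Z)), Z)))))
  →16  S(S(S(S(add(add(mul(SZ, SSZ), add(SSZ, Z)), Z)))))
  →17  S(S(S(S(add(add(add(SSZ, mul(Z, SSZ)), add(SSZ, Z)), Z)))))
  →18  S(S(S(S(add(add(S(add(SZ, mul(Z, SSZ))), add(SSZ, Z)), Z)))))
  →19  S(S(S(S(add(S(add(add(SZ, mul(Z, SSZ)), add(SSZ, Z))), Z)))))
  →20  S(S(S(S(S(add(add(add(SZ, mul(Z, SSZ)), add(SSZ, Z)), Z))))))
  →21  S(S(S(S(S(add(add(S(add(Z, mul(Z, SSZ))), add(SSZ, Z)), Z))))))
  →22  S(S(S(S(S(add(S(add(add(Z, mul(Z, SSZ)), add(SSZ, Z))), Z))))))
  →23  S(S(S(S(S(S(add(add(add(Z, mul(Z, SSZ)), add(SSZ, Z)), Z)))))))
  →24  S(S(S(S(S(S(add(add(mul(Z, SSZ), add(SSZ, Z)), Z)))))))
  →25  S(S(S(S(S(S(add(add(Z, add(SSZ, Z)), Z)))))))
  →26  S(S(S(S(S(S(add(add(SSZ, Z), Z)))))))
  →27  S(S(S(S(S(S(add(S(add(SZ, Z)), Z)))))))
  →28  S(S(S(S(S(S(S(add(add(SZ, Z), Z))))))))
  →29  S(S(S(S(S(S(S(add(S(add(Z, Z)), Z))))))))
  →30  S(S(S(S(S(S(S(S(add(add(Z, Z), Z)))))))))
  →31  S(S(S(S(S(S(S(S(add(Z, Z)))))))))
  →32  S^8(Z)

Answer: YES — reaches normal form S^8(Z) in 32 ≤ 32 steps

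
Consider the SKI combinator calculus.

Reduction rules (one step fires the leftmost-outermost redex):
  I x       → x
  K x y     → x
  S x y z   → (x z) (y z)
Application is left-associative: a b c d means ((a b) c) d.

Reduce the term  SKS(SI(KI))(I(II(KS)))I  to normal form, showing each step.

  start: SKS(SI(KI))(I(II(KS)))I
  step 1: K(SI(KI))(S(SI(KI)))(I(II(KS)))I
  step 2: SI(KI)(I(II(KS)))I
  step 3: I(I(II(KS)))(KI(I(II(KS))))I
  step 4: I(II(KS))(KI(I(II(KS))))I
  step 5: II(KS)(KI(I(II(KS))))I
  step 6: I(KS)(KI(I(II(KS))))I
  step 7: KS(KI(I(II(KS))))I
  step 8: SI

Answer: normal form = SI  (in 8 steps)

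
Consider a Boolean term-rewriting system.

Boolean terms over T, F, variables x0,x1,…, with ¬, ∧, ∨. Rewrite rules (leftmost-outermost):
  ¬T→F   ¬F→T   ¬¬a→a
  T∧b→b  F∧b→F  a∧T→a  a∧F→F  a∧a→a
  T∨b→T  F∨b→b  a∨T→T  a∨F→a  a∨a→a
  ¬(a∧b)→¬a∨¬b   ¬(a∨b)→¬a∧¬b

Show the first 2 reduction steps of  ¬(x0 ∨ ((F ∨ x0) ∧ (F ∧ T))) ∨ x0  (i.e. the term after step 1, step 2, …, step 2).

  start: ¬(x0 ∨ ((F ∨ x0) ∧ (F ∧ T))) ∨ x0
  →1  (¬x0 ∧ ¬((F ∨ x0) ∧ (F ∧ T))) ∨ x0
  →2  (¬x0 ∧ (¬(F ∨ x0) ∨ ¬(F ∧ T))) ∨ x0

Answer: after 2 steps: (¬x0 ∧ (¬(F ∨ x0) ∨ ¬(F ∧ T))) ∨ x0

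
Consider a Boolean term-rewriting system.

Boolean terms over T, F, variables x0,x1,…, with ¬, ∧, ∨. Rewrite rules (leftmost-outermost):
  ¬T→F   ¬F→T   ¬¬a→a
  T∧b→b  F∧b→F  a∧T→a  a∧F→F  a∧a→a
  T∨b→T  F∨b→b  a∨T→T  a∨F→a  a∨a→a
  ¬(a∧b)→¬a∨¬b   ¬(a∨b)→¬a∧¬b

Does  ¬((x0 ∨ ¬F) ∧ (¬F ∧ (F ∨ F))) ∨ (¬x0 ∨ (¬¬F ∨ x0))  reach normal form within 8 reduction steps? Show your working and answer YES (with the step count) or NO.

Answer: NO — after 8 steps the term is ¬(F ∨ F) ∨ (¬x0 ∨ (¬¬F ∨ x0)), not yet normal

Working:
  start: ¬((x0 ∨ ¬F) ∧ (¬F ∧ (F ∨ F))) ∨ (¬x0 ∨ (¬¬F ∨ x0))
  →1  (¬(x0 ∨ ¬F) ∨ ¬(¬F ∧ (F ∨ F))) ∨ (¬x0 ∨ (¬¬F ∨ x0))
  →2  ((¬x0 ∧ ¬¬F) ∨ ¬(¬F ∧ (F ∨ F))) ∨ (¬x0 ∨ (¬¬F ∨ x0))
  →3  ((¬x0 ∧ F) ∨ ¬(¬F ∧ (F ∨ F))) ∨ (¬x0 ∨ (¬¬F ∨ x0))
  →4  (F ∨ ¬(¬F ∧ (F ∨ F))) ∨ (¬x0 ∨ (¬¬F ∨ x0))
  →5  ¬(¬F ∧ (F ∨ F)) ∨ (¬x0 ∨ (¬¬F ∨ x0))
  →6  (¬¬F ∨ ¬(F ∨ F)) ∨ (¬x0 ∨ (¬¬F ∨ x0))
  →7  (F ∨ ¬(F ∨ F)) ∨ (¬x0 ∨ (¬¬F ∨ x0))
  →8  ¬(F ∨ F) ∨ (¬x0 ∨ (¬¬F ∨ x0))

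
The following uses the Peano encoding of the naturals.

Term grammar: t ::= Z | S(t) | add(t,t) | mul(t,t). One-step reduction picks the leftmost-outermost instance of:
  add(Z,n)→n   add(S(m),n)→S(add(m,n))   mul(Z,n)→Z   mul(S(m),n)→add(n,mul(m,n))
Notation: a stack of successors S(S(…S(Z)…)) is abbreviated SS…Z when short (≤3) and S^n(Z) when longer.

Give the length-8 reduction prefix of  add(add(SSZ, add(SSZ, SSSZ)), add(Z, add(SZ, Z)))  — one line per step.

Answer: after 8 steps: S(S(S(add(S(add(Z, SSSZ)), add(Z, add(SZ, Z))))))

Working:
  start: add(add(SSZ, add(SSZ, SSSZ)), add(Z, add(SZ, Z)))
  step 1: add(S(add(SZ, add(SSZ, SSSZ))), add(Z, add(SZ, Z)))
  step 2: S(add(add(SZ, add(SSZ, SSSZ)), add(Z, add(SZ, Z))))
  step 3: S(add(S(add(Z, add(SSZ, SSSZ))), add(Z, add(SZ, Z))))
  step 4: S(S(add(add(Z, add(SSZ, SSSZ)), add(Z, add(SZ, Z)))))
  step 5: S(S(add(add(SSZ, SSSZ), add(Z, add(SZ, Z)))))
  step 6: S(S(add(S(add(SZ, SSSZ)), add(Z, add(SZ, Z)))))
  step 7: S(S(S(add(add(SZ, SSSZ), add(Z, add(SZ, Z))))))
  step 8: S(S(S(add(S(add(Z, SSSZ)), add(Z, add(SZ, Z))))))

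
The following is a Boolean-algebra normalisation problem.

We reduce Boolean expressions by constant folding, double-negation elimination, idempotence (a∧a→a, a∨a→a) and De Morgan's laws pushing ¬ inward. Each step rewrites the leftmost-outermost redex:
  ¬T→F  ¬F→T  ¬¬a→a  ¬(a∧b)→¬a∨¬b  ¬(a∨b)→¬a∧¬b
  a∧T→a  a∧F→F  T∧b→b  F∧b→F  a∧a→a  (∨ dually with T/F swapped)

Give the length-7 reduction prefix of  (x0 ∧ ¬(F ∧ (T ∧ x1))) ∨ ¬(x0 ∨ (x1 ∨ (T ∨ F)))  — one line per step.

Answer: after 7 steps: x0 ∨ (¬x0 ∧ (¬x1 ∧ (¬T ∧ ¬F)))

Working:
  start: (x0 ∧ ¬(F ∧ (T ∧ x1))) ∨ ¬(x0 ∨ (x1 ∨ (T ∨ F)))
  step 1: (x0 ∧ (¬F ∨ ¬(T ∧ x1))) ∨ ¬(x0 ∨ (x1 ∨ (T ∨ F)))
  step 2: (x0 ∧ (T ∨ ¬(T ∧ x1))) ∨ ¬(x0 ∨ (x1 ∨ (T ∨ F)))
  step 3: (x0 ∧ T) ∨ ¬(x0 ∨ (x1 ∨ (T ∨ F)))
  step 4: x0 ∨ ¬(x0 ∨ (x1 ∨ (T ∨ F)))
  step 5: x0 ∨ (¬x0 ∧ ¬(x1 ∨ (T ∨ F)))
  step 6: x0 ∨ (¬x0 ∧ (¬x1 ∧ ¬(T ∨ F)))
  step 7: x0 ∨ (¬x0 ∧ (¬x1 ∧ (¬T ∧ ¬F)))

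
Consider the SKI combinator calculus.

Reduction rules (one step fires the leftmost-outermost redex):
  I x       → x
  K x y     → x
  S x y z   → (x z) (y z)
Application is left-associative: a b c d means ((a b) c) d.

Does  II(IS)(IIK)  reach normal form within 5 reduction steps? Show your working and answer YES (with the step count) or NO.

  start: II(IS)(IIK)
  →1  I(IS)(IIK)
  →2  IS(IIK)
  →3  S(IIK)
  →4  S(IK)
  →5  SK

Answer: YES — reaches normal form SK in 5 ≤ 5 steps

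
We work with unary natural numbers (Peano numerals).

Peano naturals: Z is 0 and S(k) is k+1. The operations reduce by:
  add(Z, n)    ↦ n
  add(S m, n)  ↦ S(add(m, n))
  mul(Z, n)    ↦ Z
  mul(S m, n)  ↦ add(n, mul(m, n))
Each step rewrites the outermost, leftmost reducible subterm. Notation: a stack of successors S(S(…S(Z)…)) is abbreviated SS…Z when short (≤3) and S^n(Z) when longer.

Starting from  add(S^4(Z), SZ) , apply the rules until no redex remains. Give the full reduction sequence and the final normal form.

  start: add(S^4(Z), SZ)
  [1] S(add(SSSZ, SZ))
  [2] S(S(add(SSZ, SZ)))
  [3] S(S(S(add(SZ, SZ))))
  [4] S(S(S(S(add(Z, SZ)))))
  [5] S^5(Z)

Answer: normal form = S^5(Z)  (in 5 steps)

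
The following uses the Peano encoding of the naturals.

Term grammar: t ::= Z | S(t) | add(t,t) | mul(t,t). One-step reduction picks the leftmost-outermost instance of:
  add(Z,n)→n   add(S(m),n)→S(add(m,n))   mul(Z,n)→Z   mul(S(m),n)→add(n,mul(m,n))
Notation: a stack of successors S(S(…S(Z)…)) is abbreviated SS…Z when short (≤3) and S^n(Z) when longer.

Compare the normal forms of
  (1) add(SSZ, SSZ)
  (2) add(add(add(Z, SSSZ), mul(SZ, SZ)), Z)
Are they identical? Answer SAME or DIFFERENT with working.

Term A:
  start: add(SSZ, SSZ)
  →1  S(add(SZ, SSZ))
  →2  S(S(add(Z, SSZ)))
  →3  S^4(Z)

Term B:
  start: add(add(add(Z, SSSZ), mul(SZ, SZ)), Z)
  →1  add(add(SSSZ, mul(SZ, SZ)), Z)
  →2  add(S(add(SSZ, mul(SZ, SZ))), Z)
  →3  S(add(add(SSZ, mul(SZ, SZ)), Z))
  →4  S(add(S(add(SZ, mul(SZ, SZ))), Z))
  →5  S(S(add(add(SZ, mul(SZ, SZ)), Z)))
  →6  S(S(add(S(add(Z, mul(SZ, SZ))), Z)))
  →7  S(S(S(add(add(Z, mul(SZ, SZ)), Z))))
  →8  S(S(S(add(mul(SZ, SZ), Z))))
  →9  S(S(S(add(add(SZ, mul(Z, SZ)), Z))))
  →10  S(S(S(add(S(add(Z, mul(Z, SZ))), Z))))
  →11  S(S(S(S(add(add(Z, mul(Z, SZ)), Z)))))
  →12  S(S(S(S(add(mul(Z, SZ), Z)))))
  →13  S(S(S(S(add(Z, Z)))))
  →14  S^4(Z)

Answer: SAME — A ⇓ S^4(Z), B ⇓ S^4(Z)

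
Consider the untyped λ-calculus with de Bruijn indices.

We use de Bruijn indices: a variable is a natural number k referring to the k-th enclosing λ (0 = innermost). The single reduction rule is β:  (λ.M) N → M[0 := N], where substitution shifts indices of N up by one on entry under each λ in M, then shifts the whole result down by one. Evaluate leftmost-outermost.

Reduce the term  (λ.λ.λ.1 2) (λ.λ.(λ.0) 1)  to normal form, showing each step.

Answer: normal form = λ.λ.1 (λ.λ.1)  (in 2 steps)

Working:
  start: (λ.λ.λ.1 2) (λ.λ.(λ.0) 1)
  →1  λ.λ.1 (λ.λ.(λ.0) 1)
  →2  λ.λ.1 (λ.λ.1)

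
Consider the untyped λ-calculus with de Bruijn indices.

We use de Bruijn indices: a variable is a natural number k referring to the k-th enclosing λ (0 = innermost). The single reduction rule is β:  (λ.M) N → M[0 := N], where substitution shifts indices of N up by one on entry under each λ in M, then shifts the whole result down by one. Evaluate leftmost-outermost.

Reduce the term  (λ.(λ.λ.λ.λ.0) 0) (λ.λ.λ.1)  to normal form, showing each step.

Answer: normal form = λ.λ.λ.0  (in 2 steps)

Derivation:
  start: (λ.(λ.λ.λ.λ.0) 0) (λ.λ.λ.1)
  [1] (λ.λ.λ.λ.0) (λ.λ.λ.1)
  [2] λ.λ.λ.0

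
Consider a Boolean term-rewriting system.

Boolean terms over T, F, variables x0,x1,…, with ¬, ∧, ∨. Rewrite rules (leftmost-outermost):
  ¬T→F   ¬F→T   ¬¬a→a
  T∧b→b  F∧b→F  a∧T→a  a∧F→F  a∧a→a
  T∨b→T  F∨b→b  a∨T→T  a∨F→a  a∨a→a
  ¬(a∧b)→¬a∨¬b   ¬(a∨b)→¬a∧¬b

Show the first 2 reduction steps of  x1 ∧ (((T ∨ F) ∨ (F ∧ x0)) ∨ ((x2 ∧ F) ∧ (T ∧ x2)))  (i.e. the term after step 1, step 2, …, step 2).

Answer: after 2 steps: x1 ∧ (T ∨ ((x2 ∧ F) ∧ (T ∧ x2)))

Reduction:
  start: x1 ∧ (((T ∨ F) ∨ (F ∧ x0)) ∨ ((x2 ∧ F) ∧ (T ∧ x2)))
  →1  x1 ∧ ((T ∨ (F ∧ x0)) ∨ ((x2 ∧ F) ∧ (T ∧ x2)))
  →2  x1 ∧ (T ∨ ((x2 ∧ F) ∧ (T ∧ x2)))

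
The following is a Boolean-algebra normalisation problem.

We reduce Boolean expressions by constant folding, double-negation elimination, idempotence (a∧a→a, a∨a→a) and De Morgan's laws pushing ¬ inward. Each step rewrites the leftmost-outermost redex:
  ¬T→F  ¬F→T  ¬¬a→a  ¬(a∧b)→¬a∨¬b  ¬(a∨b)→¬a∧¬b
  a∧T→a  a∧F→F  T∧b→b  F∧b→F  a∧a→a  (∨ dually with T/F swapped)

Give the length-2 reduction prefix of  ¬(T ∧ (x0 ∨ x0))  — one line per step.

  start: ¬(T ∧ (x0 ∨ x0))
  step 1: ¬T ∨ ¬(x0 ∨ x0)
  step 2: F ∨ ¬(x0 ∨ x0)

Answer: after 2 steps: F ∨ ¬(x0 ∨ x0)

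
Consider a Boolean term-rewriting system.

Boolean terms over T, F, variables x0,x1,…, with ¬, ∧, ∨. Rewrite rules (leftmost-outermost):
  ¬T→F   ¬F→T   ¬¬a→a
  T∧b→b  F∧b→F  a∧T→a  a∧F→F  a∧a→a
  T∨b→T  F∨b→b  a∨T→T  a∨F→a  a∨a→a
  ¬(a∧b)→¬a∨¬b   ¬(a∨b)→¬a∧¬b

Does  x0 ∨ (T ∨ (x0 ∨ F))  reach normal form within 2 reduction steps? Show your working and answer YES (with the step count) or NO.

Answer: YES — reaches normal form T in 2 ≤ 2 steps

Working:
  start: x0 ∨ (T ∨ (x0 ∨ F))
  →1  x0 ∨ T
  →2  T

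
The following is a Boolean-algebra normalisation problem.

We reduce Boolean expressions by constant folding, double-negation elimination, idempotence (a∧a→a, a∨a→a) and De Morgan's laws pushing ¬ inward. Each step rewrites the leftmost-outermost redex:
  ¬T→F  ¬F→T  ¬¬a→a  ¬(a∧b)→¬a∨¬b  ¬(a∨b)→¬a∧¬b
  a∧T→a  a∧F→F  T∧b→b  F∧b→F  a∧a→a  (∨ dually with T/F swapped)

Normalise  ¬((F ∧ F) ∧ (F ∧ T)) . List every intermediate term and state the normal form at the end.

Answer: normal form = T  (in 5 steps)

Reduction:
  start: ¬((F ∧ F) ∧ (F ∧ T))
  →1  ¬(F ∧ F) ∨ ¬(F ∧ T)
  →2  (¬F ∨ ¬F) ∨ ¬(F ∧ T)
  →3  ¬F ∨ ¬(F ∧ T)
  →4  T ∨ ¬(F ∧ T)
  →5  T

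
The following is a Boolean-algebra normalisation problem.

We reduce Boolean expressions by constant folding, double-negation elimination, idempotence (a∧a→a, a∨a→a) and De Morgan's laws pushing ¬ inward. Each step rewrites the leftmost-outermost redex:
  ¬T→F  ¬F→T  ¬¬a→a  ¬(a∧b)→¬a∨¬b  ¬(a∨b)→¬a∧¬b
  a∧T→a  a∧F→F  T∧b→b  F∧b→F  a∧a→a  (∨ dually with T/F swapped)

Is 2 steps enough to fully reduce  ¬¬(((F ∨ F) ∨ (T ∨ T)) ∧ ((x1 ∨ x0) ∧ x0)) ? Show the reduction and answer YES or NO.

Answer: NO — after 2 steps the term is (F ∨ (T ∨ T)) ∧ ((x1 ∨ x0) ∧ x0), not yet normal

Derivation:
  start: ¬¬(((F ∨ F) ∨ (T ∨ T)) ∧ ((x1 ∨ x0) ∧ x0))
  [1] ((F ∨ F) ∨ (T ∨ T)) ∧ ((x1 ∨ x0) ∧ x0)
  [2] (F ∨ (T ∨ T)) ∧ ((x1 ∨ x0) ∧ x0)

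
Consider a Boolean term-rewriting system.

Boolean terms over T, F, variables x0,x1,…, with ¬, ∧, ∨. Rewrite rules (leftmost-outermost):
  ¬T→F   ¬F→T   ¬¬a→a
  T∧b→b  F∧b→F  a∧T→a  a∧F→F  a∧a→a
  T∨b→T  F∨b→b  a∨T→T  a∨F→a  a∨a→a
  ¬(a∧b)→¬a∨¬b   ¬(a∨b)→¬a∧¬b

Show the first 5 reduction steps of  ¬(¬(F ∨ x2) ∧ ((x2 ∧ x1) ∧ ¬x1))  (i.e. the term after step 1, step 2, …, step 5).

  start: ¬(¬(F ∨ x2) ∧ ((x2 ∧ x1) ∧ ¬x1))
  →1  ¬¬(F ∨ x2) ∨ ¬((x2 ∧ x1) ∧ ¬x1)
  →2  (F ∨ x2) ∨ ¬((x2 ∧ x1) ∧ ¬x1)
  →3  x2 ∨ ¬((x2 ∧ x1) ∧ ¬x1)
  →4  x2 ∨ (¬(x2 ∧ x1) ∨ ¬¬x1)
  →5  x2 ∨ ((¬x2 ∨ ¬x1) ∨ ¬¬x1)

Answer: after 5 steps: x2 ∨ ((¬x2 ∨ ¬x1) ∨ ¬¬x1)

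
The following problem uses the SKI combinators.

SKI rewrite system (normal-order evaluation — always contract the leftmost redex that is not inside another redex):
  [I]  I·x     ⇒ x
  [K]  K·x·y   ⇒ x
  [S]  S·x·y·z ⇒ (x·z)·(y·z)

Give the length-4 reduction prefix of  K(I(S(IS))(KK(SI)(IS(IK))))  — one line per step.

Answer: after 4 steps: K(SS(K(S(IK))))

Reduction:
  start: K(I(S(IS))(KK(SI)(IS(IK))))
  [1] K(S(IS)(KK(SI)(IS(IK))))
  [2] K(SS(KK(SI)(IS(IK))))
  [3] K(SS(K(IS(IK))))
  [4] K(SS(K(S(IK))))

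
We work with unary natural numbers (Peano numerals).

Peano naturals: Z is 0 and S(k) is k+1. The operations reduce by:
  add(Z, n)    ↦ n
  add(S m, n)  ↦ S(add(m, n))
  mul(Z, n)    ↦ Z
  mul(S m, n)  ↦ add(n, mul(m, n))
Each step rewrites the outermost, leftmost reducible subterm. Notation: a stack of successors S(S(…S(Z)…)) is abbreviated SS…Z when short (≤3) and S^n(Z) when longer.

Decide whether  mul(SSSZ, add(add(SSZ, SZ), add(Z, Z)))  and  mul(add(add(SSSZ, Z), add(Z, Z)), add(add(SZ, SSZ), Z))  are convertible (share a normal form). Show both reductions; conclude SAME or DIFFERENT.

Answer: SAME — A ⇓ S^9(Z), B ⇓ S^9(Z)

Working:
Term A:
  start: mul(SSSZ, add(add(SSZ, SZ), add(Z, Z)))
  →1  add(add(add(SSZ, SZ), add(Z, Z)), mul(SSZ, add(add(SSZ, SZ), add(Z, Z))))
  →2  add(add(S(add(SZ, SZ)), add(Z, Z)), mul(SSZ, add(add(SSZ, SZ), add(Z, Z))))
  →3  add(S(add(add(SZ, SZ), add(Z, Z))), mul(SSZ, add(add(SSZ, SZ), add(Z, Z))))
  →4  S(add(add(add(SZ, SZ), add(Z, Z)), mul(SSZ, add(add(SSZ, SZ), add(Z, Z)))))
  →5  S(add(add(S(add(Z, SZ)), add(Z, Z)), mul(SSZ, add(add(SSZ, SZ), add(Z, Z)))))
  →6  S(add(S(add(add(Z, SZ), add(Z, Z))), mul(SSZ, add(add(SSZ, SZ), add(Z, Z)))))
  →7  S(S(add(add(add(Z, SZ), add(Z, Z)), mul(SSZ, add(add(SSZ, SZ), add(Z, Z))))))
  →8  S(S(add(add(SZ, add(Z, Z)), mul(SSZ, add(add(SSZ, SZ), add(Z, Z))))))
  →9  S(S(add(S(add(Z, add(Z, Z))), mul(SSZ, add(add(SSZ, SZ), add(Z, Z))))))
  →10  S(S(S(add(add(Z, add(Z, Z)), mul(SSZ, add(add(SSZ, SZ), add(Z, Z)))))))
  →11  S(S(S(add(add(Z, Z), mul(SSZ, add(add(SSZ, SZ), add(Z, Z)))))))
  →12  S(S(S(add(Z, mul(SSZ, add(add(SSZ, SZ), add(Z, Z)))))))
  →13  S(S(S(mul(SSZ, add(add(SSZ, SZ), add(Z, Z))))))
  →14  S(S(S(add(add(add(SSZ, SZ), add(Z, Z)), mul(SZ, add(add(SSZ, SZ), add(Z, Z)))))))
  →15  S(S(S(add(add(S(add(SZ, SZ)), add(Z, Z)), mul(SZ, add(add(SSZ, SZ), add(Z, Z)))))))
  →16  S(S(S(add(S(add(add(SZ, SZ), add(Z, Z))), mul(SZ, add(add(SSZ, SZ), add(Z, Z)))))))
  →17  S(S(S(S(add(add(add(SZ, SZ), add(Z, Z)), mul(SZ, add(add(SSZ, SZ), add(Z, Z))))))))
  →18  S(S(S(S(add(add(S(add(Z, SZ)), add(Z, Z)), mul(SZ, add(add(SSZ, SZ), add(Z, Z))))))))
  →19  S(S(S(S(add(S(add(add(Z, SZ), add(Z, Z))), mul(SZ, add(add(SSZ, SZ), add(Z, Z))))))))
  →20  S(S(S(S(S(add(add(add(Z, SZ), add(Z, Z)), mul(SZ, add(add(SSZ, SZ), add(Z, Z)))))))))
  →21  S(S(S(S(S(add(add(SZ, add(Z, Z)), mul(SZ, add(add(SSZ, SZ), add(Z, Z)))))))))
  →22  S(S(S(S(S(add(S(add(Z, add(Z, Z))), mul(SZ, add(add(SSZ, SZ), add(Z, Z)))))))))
  →23  S(S(S(S(S(S(add(add(Z, add(Z, Z)), mul(SZ, add(add(SSZ, SZ), add(Z, Z))))))))))
  →24  S(S(S(S(S(S(add(add(Z, Z), mul(SZ, add(add(SSZ, SZ), add(Z, Z))))))))))
  →25  S(S(S(S(S(S(add(Z, mul(SZ, add(add(SSZ, SZ), add(Z, Z))))))))))
  →26  S(S(S(S(S(S(mul(SZ, add(add(SSZ, SZ), add(Z, Z)))))))))
  →27  S(S(S(S(S(S(add(add(add(SSZ, SZ), add(Z, Z)), mul(Z, add(add(SSZ, SZ), add(Z, Z))))))))))
  →28  S(S(S(S(S(S(add(add(S(add(SZ, SZ)), add(Z, Z)), mul(Z, add(add(SSZ, SZ), add(Z, Z))))))))))
  →29  S(S(S(S(S(S(add(S(add(add(SZ, SZ), add(Z, Z))), mul(Z, add(add(SSZ, SZ), add(Z, Z))))))))))
  →30  S(S(S(S(S(S(S(add(add(add(SZ, SZ), add(Z, Z)), mul(Z, add(add(SSZ, SZ), add(Z, Z)))))))))))
  →31  S(S(S(S(S(S(S(add(add(S(add(Z, SZ)), add(Z, Z)), mul(Z, add(add(SSZ, SZ), add(Z, Z)))))))))))
  →32  S(S(S(S(S(S(S(add(S(add(add(Z, SZ), add(Z, Z))), mul(Z, add(add(SSZ, SZ), add(Z, Z)))))))))))
  →33  S(S(S(S(S(S(S(S(add(add(add(Z, SZ), add(Z, Z)), mul(Z, add(add(SSZ, SZ), add(Z, Z))))))))))))
  →34  S(S(S(S(S(S(S(S(add(add(SZ, add(Z, Z)), mul(Z, add(add(SSZ, SZ), add(Z, Z))))))))))))
  →35  S(S(S(S(S(S(S(S(add(S(add(Z, add(Z, Z))), mul(Z, add(add(SSZ, SZ), add(Z, Z))))))))))))
  →36  S(S(S(S(S(S(S(S(S(add(add(Z, add(Z, Z)), mul(Z, add(add(SSZ, SZ), add(Z, Z)))))))))))))
  →37  S(S(S(S(S(S(S(S(S(add(add(Z, Z), mul(Z, add(add(SSZ, SZ), add(Z, Z)))))))))))))
  →38  S(S(S(S(S(S(S(S(S(add(Z, mul(Z, add(add(SSZ, SZ), add(Z, Z)))))))))))))
  →39  S(S(S(S(S(S(S(S(S(mul(Z, add(add(SSZ, SZ), add(Z, Z))))))))))))
  →40  S^9(Z)

Term B:
  start: mul(add(add(SSSZ, Z), add(Z, Z)), add(add(SZ, SSZ), Z))
  →1  mul(add(S(add(SSZ, Z)), add(Z, Z)), add(add(SZ, SSZ), Z))
  →2  mul(S(add(add(SSZ, Z), add(Z, Z))), add(add(SZ, SSZ), Z))
  →3  add(add(add(SZ, SSZ), Z), mul(add(add(SSZ, Z), add(Z, Z)), add(add(SZ, SSZ), Z)))
  →4  add(add(S(add(Z, SSZ)), Z), mul(add(add(SSZ, Z), add(Z, Z)), add(add(SZ, SSZ), Z)))
  →5  add(S(add(add(Z, SSZ), Z)), mul(add(add(SSZ, Z), add(Z, Z)), add(add(SZ, SSZ), Z)))
  →6  S(add(add(add(Z, SSZ), Z), mul(add(add(SSZ, Z), add(Z, Z)), add(add(SZ, SSZ), Z))))
  →7  S(add(add(SSZ, Z), mul(add(add(SSZ, Z), add(Z, Z)), add(add(SZ, SSZ), Z))))
  →8  S(add(S(add(SZ, Z)), mul(add(add(SSZ, Z), add(Z, Z)), add(add(SZ, SSZ), Z))))
  →9  S(S(add(add(SZ, Z), mul(add(add(SSZ, Z), add(Z, Z)), add(add(SZ, SSZ), Z)))))
  →10  S(S(add(S(add(Z, Z)), mul(add(add(SSZ, Z), add(Z, Z)), add(add(SZ, SSZ), Z)))))
  →11  S(S(S(add(add(Z, Z), mul(add(add(SSZ, Z), add(Z, Z)), add(add(SZ, SSZ), Z))))))
  →12  S(S(S(add(Z, mul(add(add(SSZ, Z), add(Z, Z)), add(add(SZ, SSZ), Z))))))
  →13  S(S(S(mul(add(add(SSZ, Z), add(Z, Z)), add(add(SZ, SSZ), Z)))))
  →14  S(S(S(mul(add(S(add(SZ, Z)), add(Z, Z)), add(add(SZ, SSZ), Z)))))
  →15  S(S(S(mul(S(add(add(SZ, Z), add(Z, Z))), add(add(SZ, SSZ), Z)))))
  →16  S(S(S(add(add(add(SZ, SSZ), Z), mul(add(add(SZ, Z), add(Z, Z)), add(add(SZ, SSZ), Z))))))
  →17  S(S(S(add(add(S(add(Z, SSZ)), Z), mul(add(add(SZ, Z), add(Z, Z)), add(add(SZ, SSZ), Z))))))
  →18  S(S(S(add(S(add(add(Z, SSZ), Z)), mul(add(add(SZ, Z), add(Z, Z)), add(add(SZ, SSZ), Z))))))
  →19  S(S(S(S(add(add(add(Z, SSZ), Z), mul(add(add(SZ, Z), add(Z, Z)), add(add(SZ, SSZ), Z)))))))
  →20  S(S(S(S(add(add(SSZ, Z), mul(add(add(SZ, Z), add(Z, Z)), add(add(SZ, SSZ), Z)))))))
  →21  S(S(S(S(add(S(add(SZ, Z)), mul(add(add(SZ, Z), add(Z, Z)), add(add(SZ, SSZ), Z)))))))
  →22  S(S(S(S(S(add(add(SZ, Z), mul(add(add(SZ, Z), add(Z, Z)), add(add(SZ, SSZ), Z))))))))
  →23  S(S(S(S(S(add(S(add(Z, Z)), mul(add(add(SZ, Z), add(Z, Z)), add(add(SZ, SSZ), Z))))))))
  →24  S(S(S(S(S(S(add(add(Z, Z), mul(add(add(SZ, Z), add(Z, Z)), add(add(SZ, SSZ), Z)))))))))
  →25  S(S(S(S(S(S(add(Z, mul(add(add(SZ, Z), add(Z, Z)), add(add(SZ, SSZ), Z)))))))))
  →26  S(S(S(S(S(S(mul(add(add(SZ, Z), add(Z, Z)), add(add(SZ, SSZ), Z))))))))
  →27  S(S(S(S(S(S(mul(add(S(add(Z, Z)), add(Z, Z)), add(add(SZ, SSZ), Z))))))))
  →28  S(S(S(S(S(S(mul(S(add(add(Z, Z), add(Z, Z))), add(add(SZ, SSZ), Z))))))))
  →29  S(S(S(S(S(S(add(add(add(SZ, SSZ), Z), mul(add(add(Z, Z), add(Z, Z)), add(add(SZ, SSZ), Z)))))))))
  →30  S(S(S(S(S(S(add(add(S(add(Z, SSZ)), Z), mul(add(add(Z, Z), add(Z, Z)), add(add(SZ, SSZ), Z)))))))))
  →31  S(S(S(S(S(S(add(S(add(add(Z, SSZ), Z)), mul(add(add(Z, Z), add(Z, Z)), add(add(SZ, SSZ), Z)))))))))
  →32  S(S(S(S(S(S(S(add(add(add(Z, SSZ), Z), mul(add(add(Z, Z), add(Z, Z)), add(add(SZ, SSZ), Z))))))))))
  →33  S(S(S(S(S(S(S(add(add(SSZ, Z), mul(add(add(Z, Z), add(Z, Z)), add(add(SZ, SSZ), Z))))))))))
  →34  S(S(S(S(S(S(S(add(S(add(SZ, Z)), mul(add(add(Z, Z), add(Z, Z)), add(add(SZ, SSZ), Z))))))))))
  →35  S(S(S(S(S(S(S(S(add(add(SZ, Z), mul(add(add(Z, Z), add(Z, Z)), add(add(SZ, SSZ), Z)))))))))))
  →36  S(S(S(S(S(S(S(S(add(S(add(Z, Z)), mul(add(add(Z, Z), add(Z, Z)), add(add(SZ, SSZ), Z)))))))))))
  →37  S(S(S(S(S(S(S(S(S(add(add(Z, Z), mul(add(add(Z, Z), add(Z, Z)), add(add(SZ, SSZ), Z))))))))))))
  →38  S(S(S(S(S(S(S(S(S(add(Z, mul(add(add(Z, Z), add(Z, Z)), add(add(SZ, SSZ), Z))))))))))))
  →39  S(S(S(S(S(S(S(S(S(mul(add(add(Z, Z), add(Z, Z)), add(add(SZ, SSZ), Z)))))))))))
  →40  S(S(S(S(S(S(S(S(S(mul(add(Z, add(Z, Z)), add(add(SZ, SSZ), Z)))))))))))
  →41  S(S(S(S(S(S(S(S(S(mul(add(Z, Z), add(add(SZ, SSZ), Z)))))))))))
  →42  S(S(S(S(S(S(S(S(S(mul(Z, add(add(SZ, SSZ), Z)))))))))))
  →43  S^9(Z)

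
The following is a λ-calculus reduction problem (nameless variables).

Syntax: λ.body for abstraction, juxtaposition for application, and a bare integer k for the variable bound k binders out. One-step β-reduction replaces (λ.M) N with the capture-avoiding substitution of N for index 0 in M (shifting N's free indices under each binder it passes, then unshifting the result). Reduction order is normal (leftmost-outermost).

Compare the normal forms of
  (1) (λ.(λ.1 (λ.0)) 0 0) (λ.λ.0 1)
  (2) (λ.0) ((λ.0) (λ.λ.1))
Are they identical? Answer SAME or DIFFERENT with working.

Term A:
  start: (λ.(λ.1 (λ.0)) 0 0) (λ.λ.0 1)
  →1  (λ.(λ.λ.0 1) (λ.0)) (λ.λ.0 1) (λ.λ.0 1)
  →2  (λ.λ.0 1) (λ.0) (λ.λ.0 1)
  →3  (λ.0 (λ.0)) (λ.λ.0 1)
  →4  (λ.λ.0 1) (λ.0)
  →5  λ.0 (λ.0)

Term B:
  start: (λ.0) ((λ.0) (λ.λ.1))
  →1  (λ.0) (λ.λ.1)
  →2  λ.λ.1

Answer: DIFFERENT — A ⇓ λ.0 (λ.0), B ⇓ λ.λ.1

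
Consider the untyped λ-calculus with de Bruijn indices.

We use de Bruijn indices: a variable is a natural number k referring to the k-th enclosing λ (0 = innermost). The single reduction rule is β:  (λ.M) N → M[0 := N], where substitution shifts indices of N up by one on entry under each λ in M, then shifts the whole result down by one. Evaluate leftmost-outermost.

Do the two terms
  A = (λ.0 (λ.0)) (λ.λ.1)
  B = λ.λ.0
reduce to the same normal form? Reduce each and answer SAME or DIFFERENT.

Term A:
  start: (λ.0 (λ.0)) (λ.λ.1)
  →1  (λ.λ.1) (λ.0)
  →2  λ.λ.0

Term B:
  start: λ.λ.0

Answer: SAME — A ⇓ λ.λ.0, B ⇓ λ.λ.0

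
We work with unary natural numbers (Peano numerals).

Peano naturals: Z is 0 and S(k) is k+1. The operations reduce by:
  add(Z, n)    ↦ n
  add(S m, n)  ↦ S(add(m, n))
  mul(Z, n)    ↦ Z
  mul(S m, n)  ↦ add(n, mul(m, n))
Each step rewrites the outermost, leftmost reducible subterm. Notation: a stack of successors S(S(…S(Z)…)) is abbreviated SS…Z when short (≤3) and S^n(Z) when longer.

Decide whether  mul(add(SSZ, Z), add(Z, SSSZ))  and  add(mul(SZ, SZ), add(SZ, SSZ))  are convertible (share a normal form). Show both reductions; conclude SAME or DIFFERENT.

Answer: DIFFERENT — A ⇓ S^6(Z), B ⇓ S^4(Z)

Reduction:
Term A:
  start: mul(add(SSZ, Z), add(Z, SSSZ))
  →1  mul(S(add(SZ, Z)), add(Z, SSSZ))
  →2  add(add(Z, SSSZ), mul(add(SZ, Z), add(Z, SSSZ)))
  →3  add(SSSZ, mul(add(SZ, Z), add(Z, SSSZ)))
  →4  S(add(SSZ, mul(add(SZ, Z), add(Z, SSSZ))))
  →5  S(S(add(SZ, mul(add(SZ, Z), add(Z, SSSZ)))))
  →6  S(S(S(add(Z, mul(add(SZ, Z), add(Z, SSSZ))))))
  →7  S(S(S(mul(add(SZ, Z), add(Z, SSSZ)))))
  →8  S(S(S(mul(S(add(Z, Z)), add(Z, SSSZ)))))
  →9  S(S(S(add(add(Z, SSSZ), mul(add(Z, Z), add(Z, SSSZ))))))
  →10  S(S(S(add(SSSZ, mul(add(Z, Z), add(Z, SSSZ))))))
  →11  S(S(S(S(add(SSZ, mul(add(Z, Z), add(Z, SSSZ)))))))
  →12  S(S(S(S(S(add(SZ, mul(add(Z, Z), add(Z, SSSZ))))))))
  →13  S(S(S(S(S(S(add(Z, mul(add(Z, Z), add(Z, SSSZ)))))))))
  →14  S(S(S(S(S(S(mul(add(Z, Z), add(Z, SSSZ))))))))
  →15  S(S(S(S(S(S(mul(Z, add(Z, SSSZ))))))))
  →16  S^6(Z)

Term B:
  start: add(mul(SZ, SZ), add(SZ, SSZ))
  →1  add(add(SZ, mul(Z, SZ)), add(SZ, SSZ))
  →2  add(S(add(Z, mul(Z, SZ))), add(SZ, SSZ))
  →3  S(add(add(Z, mul(Z, SZ)), add(SZ, SSZ)))
  →4  S(add(mul(Z, SZ), add(SZ, SSZ)))
  →5  S(add(Z, add(SZ, SSZ)))
  →6  S(add(SZ, SSZ))
  →7  S(S(add(Z, SSZ)))
  →8  S^4(Z)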